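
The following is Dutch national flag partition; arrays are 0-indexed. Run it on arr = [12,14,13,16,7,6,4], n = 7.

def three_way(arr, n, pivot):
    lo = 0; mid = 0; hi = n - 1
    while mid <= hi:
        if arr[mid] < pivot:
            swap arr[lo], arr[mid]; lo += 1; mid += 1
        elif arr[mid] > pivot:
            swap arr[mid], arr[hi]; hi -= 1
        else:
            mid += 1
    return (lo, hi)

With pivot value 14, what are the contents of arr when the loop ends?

[12,13,4,7,6,14,16]

pivot = 14; lo=0, mid=0, hi=6
arr[mid]=12<14: swap arr[0],arr[0]; lo=1,mid=1 → [12,14,13,16,7,6,4]
arr[mid]=14=14: mid=2
arr[mid]=13<14: swap arr[1],arr[2]; lo=2,mid=3 → [12,13,14,16,7,6,4]
arr[mid]=16>14: swap arr[3],arr[6]; hi=5 → [12,13,14,4,7,6,16]
arr[mid]=4<14: swap arr[2],arr[3]; lo=3,mid=4 → [12,13,4,14,7,6,16]
arr[mid]=7<14: swap arr[3],arr[4]; lo=4,mid=5 → [12,13,4,7,14,6,16]
arr[mid]=6<14: swap arr[4],arr[5]; lo=5,mid=6 → [12,13,4,7,6,14,16]
end: lo=5, hi=5; arr = [12,13,4,7,6,14,16]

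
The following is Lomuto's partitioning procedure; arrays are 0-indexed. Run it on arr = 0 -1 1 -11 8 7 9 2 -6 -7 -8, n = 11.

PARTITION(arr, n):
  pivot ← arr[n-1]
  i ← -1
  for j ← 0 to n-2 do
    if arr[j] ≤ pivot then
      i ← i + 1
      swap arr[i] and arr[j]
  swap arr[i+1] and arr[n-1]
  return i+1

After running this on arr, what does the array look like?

pivot=-8, i=-1
j=0: 0>-8, skip
j=1: -1>-8, skip
j=2: 1>-8, skip
j=3: -11≤-8, i=0, swap(0,3) ⇒ -11 -1 1 0 8 7 9 2 -6 -7 -8
j=4: 8>-8, skip
j=5: 7>-8, skip
j=6: 9>-8, skip
j=7: 2>-8, skip
j=8: -6>-8, skip
j=9: -7>-8, skip
swap(1,10) ⇒ -11 -8 1 0 8 7 9 2 -6 -7 -1; return 1

-11 -8 1 0 8 7 9 2 -6 -7 -1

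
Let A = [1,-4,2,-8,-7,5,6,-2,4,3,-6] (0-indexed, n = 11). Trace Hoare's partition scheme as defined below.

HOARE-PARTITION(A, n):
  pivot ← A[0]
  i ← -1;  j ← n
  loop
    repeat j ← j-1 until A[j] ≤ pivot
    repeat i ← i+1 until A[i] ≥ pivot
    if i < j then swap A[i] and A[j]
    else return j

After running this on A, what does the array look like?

pivot = A[0] = 1; i = -1, j = 11
j→10 (A[10]=-6≤1), i→0 (A[0]=1≥1); i<j, swap → [-6,-4,2,-8,-7,5,6,-2,4,3,1]
j→7 (A[7]=-2≤1), i→2 (A[2]=2≥1); i<j, swap → [-6,-4,-2,-8,-7,5,6,2,4,3,1]
j→4, i→5; i≥j, return j=4. A = [-6,-4,-2,-8,-7,5,6,2,4,3,1]

[-6,-4,-2,-8,-7,5,6,2,4,3,1]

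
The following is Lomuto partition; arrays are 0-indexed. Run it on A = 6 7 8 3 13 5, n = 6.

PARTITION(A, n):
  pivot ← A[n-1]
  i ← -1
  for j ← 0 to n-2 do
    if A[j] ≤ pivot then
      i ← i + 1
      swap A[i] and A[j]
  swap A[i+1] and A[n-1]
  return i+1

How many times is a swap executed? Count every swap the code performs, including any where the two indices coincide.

2

pivot=5, i=-1
j=0: 6>5, skip
j=1: 7>5, skip
j=2: 8>5, skip
j=3: 3≤5, i=0, swap(0,3) ⇒ 3 7 8 6 13 5
j=4: 13>5, skip
swap(1,5) ⇒ 3 5 8 6 13 7; return 1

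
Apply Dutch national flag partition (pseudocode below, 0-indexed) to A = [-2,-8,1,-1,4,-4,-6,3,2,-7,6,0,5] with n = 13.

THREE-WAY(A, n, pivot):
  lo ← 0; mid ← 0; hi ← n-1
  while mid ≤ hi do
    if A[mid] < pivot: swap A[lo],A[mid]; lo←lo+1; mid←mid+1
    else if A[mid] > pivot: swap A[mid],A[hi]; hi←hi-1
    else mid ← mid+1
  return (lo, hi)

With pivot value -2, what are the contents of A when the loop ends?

[-8,-7,-6,-4,-2,4,3,2,-1,6,0,5,1]

lo=0 mid=0 hi=12
-2=-2: mid=1
-8<-2: swap(0,1), lo=1 mid=2 ⇒ [-8,-2,1,-1,4,-4,-6,3,2,-7,6,0,5]
1>-2: swap(2,12), hi=11 ⇒ [-8,-2,5,-1,4,-4,-6,3,2,-7,6,0,1]
5>-2: swap(2,11), hi=10 ⇒ [-8,-2,0,-1,4,-4,-6,3,2,-7,6,5,1]
0>-2: swap(2,10), hi=9 ⇒ [-8,-2,6,-1,4,-4,-6,3,2,-7,0,5,1]
6>-2: swap(2,9), hi=8 ⇒ [-8,-2,-7,-1,4,-4,-6,3,2,6,0,5,1]
-7<-2: swap(1,2), lo=2 mid=3 ⇒ [-8,-7,-2,-1,4,-4,-6,3,2,6,0,5,1]
-1>-2: swap(3,8), hi=7 ⇒ [-8,-7,-2,2,4,-4,-6,3,-1,6,0,5,1]
2>-2: swap(3,7), hi=6 ⇒ [-8,-7,-2,3,4,-4,-6,2,-1,6,0,5,1]
3>-2: swap(3,6), hi=5 ⇒ [-8,-7,-2,-6,4,-4,3,2,-1,6,0,5,1]
-6<-2: swap(2,3), lo=3 mid=4 ⇒ [-8,-7,-6,-2,4,-4,3,2,-1,6,0,5,1]
4>-2: swap(4,5), hi=4 ⇒ [-8,-7,-6,-2,-4,4,3,2,-1,6,0,5,1]
-4<-2: swap(3,4), lo=4 mid=5 ⇒ [-8,-7,-6,-4,-2,4,3,2,-1,6,0,5,1]
done. lo=4 hi=4; A=[-8,-7,-6,-4,-2,4,3,2,-1,6,0,5,1]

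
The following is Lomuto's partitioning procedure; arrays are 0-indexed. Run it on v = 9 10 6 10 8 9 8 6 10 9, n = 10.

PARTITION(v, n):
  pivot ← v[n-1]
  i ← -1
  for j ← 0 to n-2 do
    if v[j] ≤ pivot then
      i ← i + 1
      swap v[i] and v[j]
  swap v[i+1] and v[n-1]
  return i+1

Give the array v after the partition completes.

pivot=9, i=-1
j=0: 9≤9, i=0, swap(0,0) ⇒ 9 10 6 10 8 9 8 6 10 9
j=1: 10>9, skip
j=2: 6≤9, i=1, swap(1,2) ⇒ 9 6 10 10 8 9 8 6 10 9
j=3: 10>9, skip
j=4: 8≤9, i=2, swap(2,4) ⇒ 9 6 8 10 10 9 8 6 10 9
j=5: 9≤9, i=3, swap(3,5) ⇒ 9 6 8 9 10 10 8 6 10 9
j=6: 8≤9, i=4, swap(4,6) ⇒ 9 6 8 9 8 10 10 6 10 9
j=7: 6≤9, i=5, swap(5,7) ⇒ 9 6 8 9 8 6 10 10 10 9
j=8: 10>9, skip
swap(6,9) ⇒ 9 6 8 9 8 6 9 10 10 10; return 6

9 6 8 9 8 6 9 10 10 10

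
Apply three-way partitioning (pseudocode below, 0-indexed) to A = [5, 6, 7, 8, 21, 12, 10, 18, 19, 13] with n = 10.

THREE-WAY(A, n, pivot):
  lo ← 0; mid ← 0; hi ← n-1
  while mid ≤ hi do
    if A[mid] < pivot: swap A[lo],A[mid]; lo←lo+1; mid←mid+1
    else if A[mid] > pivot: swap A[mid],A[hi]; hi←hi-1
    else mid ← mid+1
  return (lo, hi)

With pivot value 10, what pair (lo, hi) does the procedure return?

(4, 4)

pivot = 10; lo=0, mid=0, hi=9
A[mid]=5<10: swap A[0],A[0]; lo=1,mid=1 → [5, 6, 7, 8, 21, 12, 10, 18, 19, 13]
A[mid]=6<10: swap A[1],A[1]; lo=2,mid=2 → [5, 6, 7, 8, 21, 12, 10, 18, 19, 13]
A[mid]=7<10: swap A[2],A[2]; lo=3,mid=3 → [5, 6, 7, 8, 21, 12, 10, 18, 19, 13]
A[mid]=8<10: swap A[3],A[3]; lo=4,mid=4 → [5, 6, 7, 8, 21, 12, 10, 18, 19, 13]
A[mid]=21>10: swap A[4],A[9]; hi=8 → [5, 6, 7, 8, 13, 12, 10, 18, 19, 21]
A[mid]=13>10: swap A[4],A[8]; hi=7 → [5, 6, 7, 8, 19, 12, 10, 18, 13, 21]
A[mid]=19>10: swap A[4],A[7]; hi=6 → [5, 6, 7, 8, 18, 12, 10, 19, 13, 21]
A[mid]=18>10: swap A[4],A[6]; hi=5 → [5, 6, 7, 8, 10, 12, 18, 19, 13, 21]
A[mid]=10=10: mid=5
A[mid]=12>10: swap A[5],A[5]; hi=4 → [5, 6, 7, 8, 10, 12, 18, 19, 13, 21]
end: lo=4, hi=4; A = [5, 6, 7, 8, 10, 12, 18, 19, 13, 21]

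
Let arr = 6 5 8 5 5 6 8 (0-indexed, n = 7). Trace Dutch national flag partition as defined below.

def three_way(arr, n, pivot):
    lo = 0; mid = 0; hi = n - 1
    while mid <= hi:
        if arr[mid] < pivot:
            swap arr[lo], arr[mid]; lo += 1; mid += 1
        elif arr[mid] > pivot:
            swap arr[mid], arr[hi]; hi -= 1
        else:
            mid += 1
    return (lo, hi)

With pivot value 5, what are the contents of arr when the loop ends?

5 5 5 8 6 8 6

pivot = 5; lo=0, mid=0, hi=6
arr[mid]=6>5: swap arr[0],arr[6]; hi=5 → 8 5 8 5 5 6 6
arr[mid]=8>5: swap arr[0],arr[5]; hi=4 → 6 5 8 5 5 8 6
arr[mid]=6>5: swap arr[0],arr[4]; hi=3 → 5 5 8 5 6 8 6
arr[mid]=5=5: mid=1
arr[mid]=5=5: mid=2
arr[mid]=8>5: swap arr[2],arr[3]; hi=2 → 5 5 5 8 6 8 6
arr[mid]=5=5: mid=3
end: lo=0, hi=2; arr = 5 5 5 8 6 8 6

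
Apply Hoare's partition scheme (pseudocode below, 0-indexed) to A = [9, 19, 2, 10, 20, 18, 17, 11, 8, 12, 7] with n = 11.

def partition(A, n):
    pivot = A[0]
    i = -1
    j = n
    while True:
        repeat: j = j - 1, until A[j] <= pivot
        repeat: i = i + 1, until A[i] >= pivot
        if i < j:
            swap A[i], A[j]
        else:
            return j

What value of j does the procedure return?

2

pivot=9
j stops at 10 (7), i stops at 0 (9); swap ⇒ [7, 19, 2, 10, 20, 18, 17, 11, 8, 12, 9]
j stops at 8 (8), i stops at 1 (19); swap ⇒ [7, 8, 2, 10, 20, 18, 17, 11, 19, 12, 9]
j stops at 2, i stops at 3; i≥j ⇒ return 2. A=[7, 8, 2, 10, 20, 18, 17, 11, 19, 12, 9]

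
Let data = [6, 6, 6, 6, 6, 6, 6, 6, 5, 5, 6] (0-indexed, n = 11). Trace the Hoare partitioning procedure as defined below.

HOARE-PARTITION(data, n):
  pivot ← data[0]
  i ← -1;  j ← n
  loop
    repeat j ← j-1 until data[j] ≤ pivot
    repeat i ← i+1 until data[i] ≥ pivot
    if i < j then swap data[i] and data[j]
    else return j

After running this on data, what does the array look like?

[6, 5, 5, 6, 6, 6, 6, 6, 6, 6, 6]

pivot = data[0] = 6; i = -1, j = 11
j→10 (data[10]=6≤6), i→0 (data[0]=6≥6); i<j, swap → [6, 6, 6, 6, 6, 6, 6, 6, 5, 5, 6]
j→9 (data[9]=5≤6), i→1 (data[1]=6≥6); i<j, swap → [6, 5, 6, 6, 6, 6, 6, 6, 5, 6, 6]
j→8 (data[8]=5≤6), i→2 (data[2]=6≥6); i<j, swap → [6, 5, 5, 6, 6, 6, 6, 6, 6, 6, 6]
j→7 (data[7]=6≤6), i→3 (data[3]=6≥6); i<j, swap → [6, 5, 5, 6, 6, 6, 6, 6, 6, 6, 6]
j→6 (data[6]=6≤6), i→4 (data[4]=6≥6); i<j, swap → [6, 5, 5, 6, 6, 6, 6, 6, 6, 6, 6]
j→5, i→5; i≥j, return j=5. data = [6, 5, 5, 6, 6, 6, 6, 6, 6, 6, 6]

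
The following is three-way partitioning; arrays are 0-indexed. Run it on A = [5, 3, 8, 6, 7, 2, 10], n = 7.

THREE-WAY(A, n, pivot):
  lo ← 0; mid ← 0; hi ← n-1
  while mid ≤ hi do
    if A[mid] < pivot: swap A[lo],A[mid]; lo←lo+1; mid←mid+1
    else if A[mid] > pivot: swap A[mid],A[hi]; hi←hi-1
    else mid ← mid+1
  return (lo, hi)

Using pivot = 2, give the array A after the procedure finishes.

pivot = 2; lo=0, mid=0, hi=6
A[mid]=5>2: swap A[0],A[6]; hi=5 → [10, 3, 8, 6, 7, 2, 5]
A[mid]=10>2: swap A[0],A[5]; hi=4 → [2, 3, 8, 6, 7, 10, 5]
A[mid]=2=2: mid=1
A[mid]=3>2: swap A[1],A[4]; hi=3 → [2, 7, 8, 6, 3, 10, 5]
A[mid]=7>2: swap A[1],A[3]; hi=2 → [2, 6, 8, 7, 3, 10, 5]
A[mid]=6>2: swap A[1],A[2]; hi=1 → [2, 8, 6, 7, 3, 10, 5]
A[mid]=8>2: swap A[1],A[1]; hi=0 → [2, 8, 6, 7, 3, 10, 5]
end: lo=0, hi=0; A = [2, 8, 6, 7, 3, 10, 5]

[2, 8, 6, 7, 3, 10, 5]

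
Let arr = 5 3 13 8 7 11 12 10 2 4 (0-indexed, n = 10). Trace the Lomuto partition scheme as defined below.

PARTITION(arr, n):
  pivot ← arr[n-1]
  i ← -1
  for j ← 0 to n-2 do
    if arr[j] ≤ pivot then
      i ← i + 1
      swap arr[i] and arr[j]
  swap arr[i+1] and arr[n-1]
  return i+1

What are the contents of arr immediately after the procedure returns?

pivot = arr[9] = 4; i = -1
j=0: arr[0]=5 > 4 → no swap
j=1: arr[1]=3 ≤ 4 → i=0, swap arr[0],arr[1] → 3 5 13 8 7 11 12 10 2 4
j=2: arr[2]=13 > 4 → no swap
j=3: arr[3]=8 > 4 → no swap
j=4: arr[4]=7 > 4 → no swap
j=5: arr[5]=11 > 4 → no swap
j=6: arr[6]=12 > 4 → no swap
j=7: arr[7]=10 > 4 → no swap
j=8: arr[8]=2 ≤ 4 → i=1, swap arr[1],arr[8] → 3 2 13 8 7 11 12 10 5 4
final swap arr[2],arr[9] → 3 2 4 8 7 11 12 10 5 13; return 2

3 2 4 8 7 11 12 10 5 13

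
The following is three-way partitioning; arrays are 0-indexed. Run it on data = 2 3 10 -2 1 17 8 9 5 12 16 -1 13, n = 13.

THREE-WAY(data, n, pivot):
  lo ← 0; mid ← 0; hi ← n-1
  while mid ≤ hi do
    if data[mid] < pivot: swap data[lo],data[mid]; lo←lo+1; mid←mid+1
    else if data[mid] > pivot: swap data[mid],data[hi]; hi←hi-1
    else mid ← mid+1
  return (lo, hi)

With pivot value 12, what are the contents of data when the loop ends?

2 3 10 -2 1 -1 8 9 5 12 16 13 17

lo=0 mid=0 hi=12
2<12: swap(0,0), lo=1 mid=1 ⇒ 2 3 10 -2 1 17 8 9 5 12 16 -1 13
3<12: swap(1,1), lo=2 mid=2 ⇒ 2 3 10 -2 1 17 8 9 5 12 16 -1 13
10<12: swap(2,2), lo=3 mid=3 ⇒ 2 3 10 -2 1 17 8 9 5 12 16 -1 13
-2<12: swap(3,3), lo=4 mid=4 ⇒ 2 3 10 -2 1 17 8 9 5 12 16 -1 13
1<12: swap(4,4), lo=5 mid=5 ⇒ 2 3 10 -2 1 17 8 9 5 12 16 -1 13
17>12: swap(5,12), hi=11 ⇒ 2 3 10 -2 1 13 8 9 5 12 16 -1 17
13>12: swap(5,11), hi=10 ⇒ 2 3 10 -2 1 -1 8 9 5 12 16 13 17
-1<12: swap(5,5), lo=6 mid=6 ⇒ 2 3 10 -2 1 -1 8 9 5 12 16 13 17
8<12: swap(6,6), lo=7 mid=7 ⇒ 2 3 10 -2 1 -1 8 9 5 12 16 13 17
9<12: swap(7,7), lo=8 mid=8 ⇒ 2 3 10 -2 1 -1 8 9 5 12 16 13 17
5<12: swap(8,8), lo=9 mid=9 ⇒ 2 3 10 -2 1 -1 8 9 5 12 16 13 17
12=12: mid=10
16>12: swap(10,10), hi=9 ⇒ 2 3 10 -2 1 -1 8 9 5 12 16 13 17
done. lo=9 hi=9; data=2 3 10 -2 1 -1 8 9 5 12 16 13 17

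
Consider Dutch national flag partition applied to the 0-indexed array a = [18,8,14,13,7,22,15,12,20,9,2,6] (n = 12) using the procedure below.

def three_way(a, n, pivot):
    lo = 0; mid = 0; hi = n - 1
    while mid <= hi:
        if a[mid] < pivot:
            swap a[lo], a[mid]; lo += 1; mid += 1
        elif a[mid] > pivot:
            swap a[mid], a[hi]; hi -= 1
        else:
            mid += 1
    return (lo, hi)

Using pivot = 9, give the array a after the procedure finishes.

pivot = 9; lo=0, mid=0, hi=11
a[mid]=18>9: swap a[0],a[11]; hi=10 → [6,8,14,13,7,22,15,12,20,9,2,18]
a[mid]=6<9: swap a[0],a[0]; lo=1,mid=1 → [6,8,14,13,7,22,15,12,20,9,2,18]
a[mid]=8<9: swap a[1],a[1]; lo=2,mid=2 → [6,8,14,13,7,22,15,12,20,9,2,18]
a[mid]=14>9: swap a[2],a[10]; hi=9 → [6,8,2,13,7,22,15,12,20,9,14,18]
a[mid]=2<9: swap a[2],a[2]; lo=3,mid=3 → [6,8,2,13,7,22,15,12,20,9,14,18]
a[mid]=13>9: swap a[3],a[9]; hi=8 → [6,8,2,9,7,22,15,12,20,13,14,18]
a[mid]=9=9: mid=4
a[mid]=7<9: swap a[3],a[4]; lo=4,mid=5 → [6,8,2,7,9,22,15,12,20,13,14,18]
a[mid]=22>9: swap a[5],a[8]; hi=7 → [6,8,2,7,9,20,15,12,22,13,14,18]
a[mid]=20>9: swap a[5],a[7]; hi=6 → [6,8,2,7,9,12,15,20,22,13,14,18]
a[mid]=12>9: swap a[5],a[6]; hi=5 → [6,8,2,7,9,15,12,20,22,13,14,18]
a[mid]=15>9: swap a[5],a[5]; hi=4 → [6,8,2,7,9,15,12,20,22,13,14,18]
end: lo=4, hi=4; a = [6,8,2,7,9,15,12,20,22,13,14,18]

[6,8,2,7,9,15,12,20,22,13,14,18]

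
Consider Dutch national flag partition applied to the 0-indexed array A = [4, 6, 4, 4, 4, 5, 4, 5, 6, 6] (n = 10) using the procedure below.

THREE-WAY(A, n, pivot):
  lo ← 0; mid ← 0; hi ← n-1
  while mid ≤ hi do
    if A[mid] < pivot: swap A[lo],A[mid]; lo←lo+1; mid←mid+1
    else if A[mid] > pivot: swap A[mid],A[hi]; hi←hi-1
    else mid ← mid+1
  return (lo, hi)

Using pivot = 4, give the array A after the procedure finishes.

[4, 4, 4, 4, 4, 5, 5, 6, 6, 6]

pivot = 4; lo=0, mid=0, hi=9
A[mid]=4=4: mid=1
A[mid]=6>4: swap A[1],A[9]; hi=8 → [4, 6, 4, 4, 4, 5, 4, 5, 6, 6]
A[mid]=6>4: swap A[1],A[8]; hi=7 → [4, 6, 4, 4, 4, 5, 4, 5, 6, 6]
A[mid]=6>4: swap A[1],A[7]; hi=6 → [4, 5, 4, 4, 4, 5, 4, 6, 6, 6]
A[mid]=5>4: swap A[1],A[6]; hi=5 → [4, 4, 4, 4, 4, 5, 5, 6, 6, 6]
A[mid]=4=4: mid=2
A[mid]=4=4: mid=3
A[mid]=4=4: mid=4
A[mid]=4=4: mid=5
A[mid]=5>4: swap A[5],A[5]; hi=4 → [4, 4, 4, 4, 4, 5, 5, 6, 6, 6]
end: lo=0, hi=4; A = [4, 4, 4, 4, 4, 5, 5, 6, 6, 6]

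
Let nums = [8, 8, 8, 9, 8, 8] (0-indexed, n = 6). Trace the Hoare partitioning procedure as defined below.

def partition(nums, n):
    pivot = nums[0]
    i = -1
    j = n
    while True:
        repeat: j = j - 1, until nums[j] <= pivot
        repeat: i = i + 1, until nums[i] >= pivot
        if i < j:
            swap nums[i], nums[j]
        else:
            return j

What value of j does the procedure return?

2

pivot = nums[0] = 8; i = -1, j = 6
j→5 (nums[5]=8≤8), i→0 (nums[0]=8≥8); i<j, swap → [8, 8, 8, 9, 8, 8]
j→4 (nums[4]=8≤8), i→1 (nums[1]=8≥8); i<j, swap → [8, 8, 8, 9, 8, 8]
j→2, i→2; i≥j, return j=2. nums = [8, 8, 8, 9, 8, 8]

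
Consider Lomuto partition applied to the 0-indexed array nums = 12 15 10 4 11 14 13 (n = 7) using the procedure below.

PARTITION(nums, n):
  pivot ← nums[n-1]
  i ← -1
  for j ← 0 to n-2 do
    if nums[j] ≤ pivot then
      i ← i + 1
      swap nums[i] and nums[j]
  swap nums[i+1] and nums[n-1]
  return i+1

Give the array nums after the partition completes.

12 10 4 11 13 14 15

pivot=13, i=-1
j=0: 12≤13, i=0, swap(0,0) ⇒ 12 15 10 4 11 14 13
j=1: 15>13, skip
j=2: 10≤13, i=1, swap(1,2) ⇒ 12 10 15 4 11 14 13
j=3: 4≤13, i=2, swap(2,3) ⇒ 12 10 4 15 11 14 13
j=4: 11≤13, i=3, swap(3,4) ⇒ 12 10 4 11 15 14 13
j=5: 14>13, skip
swap(4,6) ⇒ 12 10 4 11 13 14 15; return 4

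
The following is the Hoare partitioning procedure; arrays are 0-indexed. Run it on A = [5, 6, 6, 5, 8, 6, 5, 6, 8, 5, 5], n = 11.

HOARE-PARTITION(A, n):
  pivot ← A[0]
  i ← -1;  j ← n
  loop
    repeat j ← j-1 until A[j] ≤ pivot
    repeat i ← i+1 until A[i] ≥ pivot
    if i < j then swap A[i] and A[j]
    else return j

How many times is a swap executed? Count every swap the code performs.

3

pivot=5
j stops at 10 (5), i stops at 0 (5); swap ⇒ [5, 6, 6, 5, 8, 6, 5, 6, 8, 5, 5]
j stops at 9 (5), i stops at 1 (6); swap ⇒ [5, 5, 6, 5, 8, 6, 5, 6, 8, 6, 5]
j stops at 6 (5), i stops at 2 (6); swap ⇒ [5, 5, 5, 5, 8, 6, 6, 6, 8, 6, 5]
j stops at 3, i stops at 3; i≥j ⇒ return 3. A=[5, 5, 5, 5, 8, 6, 6, 6, 8, 6, 5]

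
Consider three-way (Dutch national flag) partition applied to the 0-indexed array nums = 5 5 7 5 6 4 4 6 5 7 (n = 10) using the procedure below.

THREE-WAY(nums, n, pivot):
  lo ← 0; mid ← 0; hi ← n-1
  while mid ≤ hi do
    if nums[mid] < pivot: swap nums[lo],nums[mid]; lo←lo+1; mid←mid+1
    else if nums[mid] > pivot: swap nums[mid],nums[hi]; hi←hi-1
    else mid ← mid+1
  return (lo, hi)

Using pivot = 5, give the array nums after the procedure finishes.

4 4 5 5 5 5 6 6 7 7

pivot = 5; lo=0, mid=0, hi=9
nums[mid]=5=5: mid=1
nums[mid]=5=5: mid=2
nums[mid]=7>5: swap nums[2],nums[9]; hi=8 → 5 5 7 5 6 4 4 6 5 7
nums[mid]=7>5: swap nums[2],nums[8]; hi=7 → 5 5 5 5 6 4 4 6 7 7
nums[mid]=5=5: mid=3
nums[mid]=5=5: mid=4
nums[mid]=6>5: swap nums[4],nums[7]; hi=6 → 5 5 5 5 6 4 4 6 7 7
nums[mid]=6>5: swap nums[4],nums[6]; hi=5 → 5 5 5 5 4 4 6 6 7 7
nums[mid]=4<5: swap nums[0],nums[4]; lo=1,mid=5 → 4 5 5 5 5 4 6 6 7 7
nums[mid]=4<5: swap nums[1],nums[5]; lo=2,mid=6 → 4 4 5 5 5 5 6 6 7 7
end: lo=2, hi=5; nums = 4 4 5 5 5 5 6 6 7 7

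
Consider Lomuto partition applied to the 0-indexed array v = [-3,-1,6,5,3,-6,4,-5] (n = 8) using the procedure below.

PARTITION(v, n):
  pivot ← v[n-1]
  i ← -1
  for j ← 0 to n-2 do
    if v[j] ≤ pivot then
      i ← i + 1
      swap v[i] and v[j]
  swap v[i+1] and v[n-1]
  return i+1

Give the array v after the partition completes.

pivot=-5, i=-1
j=0: -3>-5, skip
j=1: -1>-5, skip
j=2: 6>-5, skip
j=3: 5>-5, skip
j=4: 3>-5, skip
j=5: -6≤-5, i=0, swap(0,5) ⇒ [-6,-1,6,5,3,-3,4,-5]
j=6: 4>-5, skip
swap(1,7) ⇒ [-6,-5,6,5,3,-3,4,-1]; return 1

[-6,-5,6,5,3,-3,4,-1]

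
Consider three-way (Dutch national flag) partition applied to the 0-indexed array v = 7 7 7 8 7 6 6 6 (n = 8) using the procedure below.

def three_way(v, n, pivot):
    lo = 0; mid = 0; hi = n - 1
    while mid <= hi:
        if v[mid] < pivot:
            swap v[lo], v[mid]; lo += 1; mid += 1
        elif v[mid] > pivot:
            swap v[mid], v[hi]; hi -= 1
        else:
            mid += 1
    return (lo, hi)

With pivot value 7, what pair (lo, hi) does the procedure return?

(3, 6)

pivot = 7; lo=0, mid=0, hi=7
v[mid]=7=7: mid=1
v[mid]=7=7: mid=2
v[mid]=7=7: mid=3
v[mid]=8>7: swap v[3],v[7]; hi=6 → 7 7 7 6 7 6 6 8
v[mid]=6<7: swap v[0],v[3]; lo=1,mid=4 → 6 7 7 7 7 6 6 8
v[mid]=7=7: mid=5
v[mid]=6<7: swap v[1],v[5]; lo=2,mid=6 → 6 6 7 7 7 7 6 8
v[mid]=6<7: swap v[2],v[6]; lo=3,mid=7 → 6 6 6 7 7 7 7 8
end: lo=3, hi=6; v = 6 6 6 7 7 7 7 8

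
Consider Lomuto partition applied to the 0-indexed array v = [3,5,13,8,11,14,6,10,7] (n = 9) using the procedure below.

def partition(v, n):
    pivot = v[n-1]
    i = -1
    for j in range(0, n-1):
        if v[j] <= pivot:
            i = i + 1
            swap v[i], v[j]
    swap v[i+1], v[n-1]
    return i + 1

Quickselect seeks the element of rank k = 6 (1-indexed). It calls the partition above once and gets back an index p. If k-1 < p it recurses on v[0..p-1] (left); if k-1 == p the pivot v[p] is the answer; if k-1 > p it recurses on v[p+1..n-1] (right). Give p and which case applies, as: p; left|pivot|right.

3; right

pivot = v[8] = 7; i = -1
j=0: v[0]=3 ≤ 7 → i=0, swap v[0],v[0] (no change) → [3,5,13,8,11,14,6,10,7]
j=1: v[1]=5 ≤ 7 → i=1, swap v[1],v[1] (no change) → [3,5,13,8,11,14,6,10,7]
j=2: v[2]=13 > 7 → no swap
j=3: v[3]=8 > 7 → no swap
j=4: v[4]=11 > 7 → no swap
j=5: v[5]=14 > 7 → no swap
j=6: v[6]=6 ≤ 7 → i=2, swap v[2],v[6] → [3,5,6,8,11,14,13,10,7]
j=7: v[7]=10 > 7 → no swap
final swap v[3],v[8] → [3,5,6,7,11,14,13,10,8]; return 3
p = 3; k-1 = 5 > 3 ⇒ right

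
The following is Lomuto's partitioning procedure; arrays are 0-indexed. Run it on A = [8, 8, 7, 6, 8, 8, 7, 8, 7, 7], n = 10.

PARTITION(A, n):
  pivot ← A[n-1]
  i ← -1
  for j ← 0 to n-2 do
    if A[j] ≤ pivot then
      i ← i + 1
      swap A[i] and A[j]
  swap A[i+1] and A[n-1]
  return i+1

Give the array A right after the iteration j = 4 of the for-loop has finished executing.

[7, 6, 8, 8, 8, 8, 7, 8, 7, 7]

pivot = A[9] = 7; i = -1
j=0: A[0]=8 > 7 → no swap
j=1: A[1]=8 > 7 → no swap
j=2: A[2]=7 ≤ 7 → i=0, swap A[0],A[2] → [7, 8, 8, 6, 8, 8, 7, 8, 7, 7]
j=3: A[3]=6 ≤ 7 → i=1, swap A[1],A[3] → [7, 6, 8, 8, 8, 8, 7, 8, 7, 7]
j=4: A[4]=8 > 7 → no swap
(after j=4) A = [7, 6, 8, 8, 8, 8, 7, 8, 7, 7]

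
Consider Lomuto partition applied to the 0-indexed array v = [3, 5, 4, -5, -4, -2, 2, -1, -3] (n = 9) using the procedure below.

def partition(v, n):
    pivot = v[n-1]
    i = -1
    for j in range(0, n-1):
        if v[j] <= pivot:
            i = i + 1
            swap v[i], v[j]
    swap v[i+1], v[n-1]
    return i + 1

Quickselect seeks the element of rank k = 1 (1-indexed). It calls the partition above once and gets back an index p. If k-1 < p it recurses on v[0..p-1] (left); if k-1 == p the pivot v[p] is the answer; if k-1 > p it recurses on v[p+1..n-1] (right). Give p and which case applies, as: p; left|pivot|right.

pivot = v[8] = -3; i = -1
j=0: v[0]=3 > -3 → no swap
j=1: v[1]=5 > -3 → no swap
j=2: v[2]=4 > -3 → no swap
j=3: v[3]=-5 ≤ -3 → i=0, swap v[0],v[3] → [-5, 5, 4, 3, -4, -2, 2, -1, -3]
j=4: v[4]=-4 ≤ -3 → i=1, swap v[1],v[4] → [-5, -4, 4, 3, 5, -2, 2, -1, -3]
j=5: v[5]=-2 > -3 → no swap
j=6: v[6]=2 > -3 → no swap
j=7: v[7]=-1 > -3 → no swap
final swap v[2],v[8] → [-5, -4, -3, 3, 5, -2, 2, -1, 4]; return 2
p = 2; k-1 = 0 < 2 ⇒ left

2; left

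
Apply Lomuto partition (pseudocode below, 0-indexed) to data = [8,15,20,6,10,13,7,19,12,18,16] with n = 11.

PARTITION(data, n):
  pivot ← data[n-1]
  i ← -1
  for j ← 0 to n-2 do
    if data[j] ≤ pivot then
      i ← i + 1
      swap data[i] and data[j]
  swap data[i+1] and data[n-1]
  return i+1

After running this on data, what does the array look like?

[8,15,6,10,13,7,12,16,20,18,19]

pivot = data[10] = 16; i = -1
j=0: data[0]=8 ≤ 16 → i=0, swap data[0],data[0] (no change) → [8,15,20,6,10,13,7,19,12,18,16]
j=1: data[1]=15 ≤ 16 → i=1, swap data[1],data[1] (no change) → [8,15,20,6,10,13,7,19,12,18,16]
j=2: data[2]=20 > 16 → no swap
j=3: data[3]=6 ≤ 16 → i=2, swap data[2],data[3] → [8,15,6,20,10,13,7,19,12,18,16]
j=4: data[4]=10 ≤ 16 → i=3, swap data[3],data[4] → [8,15,6,10,20,13,7,19,12,18,16]
j=5: data[5]=13 ≤ 16 → i=4, swap data[4],data[5] → [8,15,6,10,13,20,7,19,12,18,16]
j=6: data[6]=7 ≤ 16 → i=5, swap data[5],data[6] → [8,15,6,10,13,7,20,19,12,18,16]
j=7: data[7]=19 > 16 → no swap
j=8: data[8]=12 ≤ 16 → i=6, swap data[6],data[8] → [8,15,6,10,13,7,12,19,20,18,16]
j=9: data[9]=18 > 16 → no swap
final swap data[7],data[10] → [8,15,6,10,13,7,12,16,20,18,19]; return 7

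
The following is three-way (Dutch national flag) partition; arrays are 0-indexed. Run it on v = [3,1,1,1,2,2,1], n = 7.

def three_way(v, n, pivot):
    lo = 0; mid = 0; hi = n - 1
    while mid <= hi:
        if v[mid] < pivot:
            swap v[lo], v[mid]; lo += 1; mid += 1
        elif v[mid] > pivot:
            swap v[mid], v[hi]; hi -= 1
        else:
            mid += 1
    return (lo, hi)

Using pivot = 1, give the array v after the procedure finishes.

[1,1,1,1,2,2,3]

pivot = 1; lo=0, mid=0, hi=6
v[mid]=3>1: swap v[0],v[6]; hi=5 → [1,1,1,1,2,2,3]
v[mid]=1=1: mid=1
v[mid]=1=1: mid=2
v[mid]=1=1: mid=3
v[mid]=1=1: mid=4
v[mid]=2>1: swap v[4],v[5]; hi=4 → [1,1,1,1,2,2,3]
v[mid]=2>1: swap v[4],v[4]; hi=3 → [1,1,1,1,2,2,3]
end: lo=0, hi=3; v = [1,1,1,1,2,2,3]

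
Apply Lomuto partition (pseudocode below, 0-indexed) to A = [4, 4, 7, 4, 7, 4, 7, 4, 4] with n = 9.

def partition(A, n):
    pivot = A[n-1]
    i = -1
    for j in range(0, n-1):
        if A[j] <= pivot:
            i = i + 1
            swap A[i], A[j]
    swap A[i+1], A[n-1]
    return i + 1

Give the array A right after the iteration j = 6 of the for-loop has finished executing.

[4, 4, 4, 4, 7, 7, 7, 4, 4]

pivot = A[8] = 4; i = -1
j=0: A[0]=4 ≤ 4 → i=0, swap A[0],A[0] (no change) → [4, 4, 7, 4, 7, 4, 7, 4, 4]
j=1: A[1]=4 ≤ 4 → i=1, swap A[1],A[1] (no change) → [4, 4, 7, 4, 7, 4, 7, 4, 4]
j=2: A[2]=7 > 4 → no swap
j=3: A[3]=4 ≤ 4 → i=2, swap A[2],A[3] → [4, 4, 4, 7, 7, 4, 7, 4, 4]
j=4: A[4]=7 > 4 → no swap
j=5: A[5]=4 ≤ 4 → i=3, swap A[3],A[5] → [4, 4, 4, 4, 7, 7, 7, 4, 4]
j=6: A[6]=7 > 4 → no swap
(after j=6) A = [4, 4, 4, 4, 7, 7, 7, 4, 4]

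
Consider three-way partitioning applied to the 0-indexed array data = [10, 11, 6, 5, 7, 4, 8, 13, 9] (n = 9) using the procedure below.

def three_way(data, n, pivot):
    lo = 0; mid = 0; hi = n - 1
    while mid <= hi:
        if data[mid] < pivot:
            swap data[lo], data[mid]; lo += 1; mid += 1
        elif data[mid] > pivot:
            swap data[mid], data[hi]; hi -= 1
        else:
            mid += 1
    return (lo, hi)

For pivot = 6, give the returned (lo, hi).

pivot = 6; lo=0, mid=0, hi=8
data[mid]=10>6: swap data[0],data[8]; hi=7 → [9, 11, 6, 5, 7, 4, 8, 13, 10]
data[mid]=9>6: swap data[0],data[7]; hi=6 → [13, 11, 6, 5, 7, 4, 8, 9, 10]
data[mid]=13>6: swap data[0],data[6]; hi=5 → [8, 11, 6, 5, 7, 4, 13, 9, 10]
data[mid]=8>6: swap data[0],data[5]; hi=4 → [4, 11, 6, 5, 7, 8, 13, 9, 10]
data[mid]=4<6: swap data[0],data[0]; lo=1,mid=1 → [4, 11, 6, 5, 7, 8, 13, 9, 10]
data[mid]=11>6: swap data[1],data[4]; hi=3 → [4, 7, 6, 5, 11, 8, 13, 9, 10]
data[mid]=7>6: swap data[1],data[3]; hi=2 → [4, 5, 6, 7, 11, 8, 13, 9, 10]
data[mid]=5<6: swap data[1],data[1]; lo=2,mid=2 → [4, 5, 6, 7, 11, 8, 13, 9, 10]
data[mid]=6=6: mid=3
end: lo=2, hi=2; data = [4, 5, 6, 7, 11, 8, 13, 9, 10]

(2, 2)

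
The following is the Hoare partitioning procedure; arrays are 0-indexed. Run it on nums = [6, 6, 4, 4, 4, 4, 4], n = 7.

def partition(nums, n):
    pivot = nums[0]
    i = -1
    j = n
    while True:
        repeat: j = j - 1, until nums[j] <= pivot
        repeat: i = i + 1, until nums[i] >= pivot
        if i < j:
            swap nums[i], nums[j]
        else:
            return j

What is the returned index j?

4

pivot=6
j stops at 6 (4), i stops at 0 (6); swap ⇒ [4, 6, 4, 4, 4, 4, 6]
j stops at 5 (4), i stops at 1 (6); swap ⇒ [4, 4, 4, 4, 4, 6, 6]
j stops at 4, i stops at 5; i≥j ⇒ return 4. nums=[4, 4, 4, 4, 4, 6, 6]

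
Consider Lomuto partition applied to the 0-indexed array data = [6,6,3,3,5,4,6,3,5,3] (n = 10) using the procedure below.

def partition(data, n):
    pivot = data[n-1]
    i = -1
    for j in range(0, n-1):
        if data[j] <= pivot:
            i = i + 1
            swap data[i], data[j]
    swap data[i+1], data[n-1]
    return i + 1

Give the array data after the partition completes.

pivot = data[9] = 3; i = -1
j=0: data[0]=6 > 3 → no swap
j=1: data[1]=6 > 3 → no swap
j=2: data[2]=3 ≤ 3 → i=0, swap data[0],data[2] → [3,6,6,3,5,4,6,3,5,3]
j=3: data[3]=3 ≤ 3 → i=1, swap data[1],data[3] → [3,3,6,6,5,4,6,3,5,3]
j=4: data[4]=5 > 3 → no swap
j=5: data[5]=4 > 3 → no swap
j=6: data[6]=6 > 3 → no swap
j=7: data[7]=3 ≤ 3 → i=2, swap data[2],data[7] → [3,3,3,6,5,4,6,6,5,3]
j=8: data[8]=5 > 3 → no swap
final swap data[3],data[9] → [3,3,3,3,5,4,6,6,5,6]; return 3

[3,3,3,3,5,4,6,6,5,6]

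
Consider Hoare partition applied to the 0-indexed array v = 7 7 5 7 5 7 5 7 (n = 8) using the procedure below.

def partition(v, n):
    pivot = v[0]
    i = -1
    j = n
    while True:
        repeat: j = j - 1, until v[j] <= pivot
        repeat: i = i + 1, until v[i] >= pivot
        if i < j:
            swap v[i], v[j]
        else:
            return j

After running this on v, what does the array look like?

pivot = v[0] = 7; i = -1, j = 8
j→7 (v[7]=7≤7), i→0 (v[0]=7≥7); i<j, swap → 7 7 5 7 5 7 5 7
j→6 (v[6]=5≤7), i→1 (v[1]=7≥7); i<j, swap → 7 5 5 7 5 7 7 7
j→5 (v[5]=7≤7), i→3 (v[3]=7≥7); i<j, swap → 7 5 5 7 5 7 7 7
j→4, i→5; i≥j, return j=4. v = 7 5 5 7 5 7 7 7

7 5 5 7 5 7 7 7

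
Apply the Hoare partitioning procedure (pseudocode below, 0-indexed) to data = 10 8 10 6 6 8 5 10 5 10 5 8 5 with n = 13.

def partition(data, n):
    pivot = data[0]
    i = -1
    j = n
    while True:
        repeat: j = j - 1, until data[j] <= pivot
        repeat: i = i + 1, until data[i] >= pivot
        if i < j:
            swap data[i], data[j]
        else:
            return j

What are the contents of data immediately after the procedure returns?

pivot = data[0] = 10; i = -1, j = 13
j→12 (data[12]=5≤10), i→0 (data[0]=10≥10); i<j, swap → 5 8 10 6 6 8 5 10 5 10 5 8 10
j→11 (data[11]=8≤10), i→2 (data[2]=10≥10); i<j, swap → 5 8 8 6 6 8 5 10 5 10 5 10 10
j→10 (data[10]=5≤10), i→7 (data[7]=10≥10); i<j, swap → 5 8 8 6 6 8 5 5 5 10 10 10 10
j→9, i→9; i≥j, return j=9. data = 5 8 8 6 6 8 5 5 5 10 10 10 10

5 8 8 6 6 8 5 5 5 10 10 10 10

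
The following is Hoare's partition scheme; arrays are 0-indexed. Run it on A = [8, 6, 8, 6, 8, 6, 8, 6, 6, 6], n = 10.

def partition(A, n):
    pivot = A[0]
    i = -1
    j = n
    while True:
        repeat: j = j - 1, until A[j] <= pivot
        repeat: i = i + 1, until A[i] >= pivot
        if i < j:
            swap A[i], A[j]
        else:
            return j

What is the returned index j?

6

pivot = A[0] = 8; i = -1, j = 10
j→9 (A[9]=6≤8), i→0 (A[0]=8≥8); i<j, swap → [6, 6, 8, 6, 8, 6, 8, 6, 6, 8]
j→8 (A[8]=6≤8), i→2 (A[2]=8≥8); i<j, swap → [6, 6, 6, 6, 8, 6, 8, 6, 8, 8]
j→7 (A[7]=6≤8), i→4 (A[4]=8≥8); i<j, swap → [6, 6, 6, 6, 6, 6, 8, 8, 8, 8]
j→6, i→6; i≥j, return j=6. A = [6, 6, 6, 6, 6, 6, 8, 8, 8, 8]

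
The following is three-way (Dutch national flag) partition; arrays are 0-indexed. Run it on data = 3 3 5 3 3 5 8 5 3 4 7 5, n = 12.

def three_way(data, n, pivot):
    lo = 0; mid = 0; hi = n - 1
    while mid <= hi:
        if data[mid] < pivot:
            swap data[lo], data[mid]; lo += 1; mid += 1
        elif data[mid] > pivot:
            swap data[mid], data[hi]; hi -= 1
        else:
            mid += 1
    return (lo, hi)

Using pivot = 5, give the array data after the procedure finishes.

3 3 3 3 3 4 5 5 5 5 7 8

lo=0 mid=0 hi=11
3<5: swap(0,0), lo=1 mid=1 ⇒ 3 3 5 3 3 5 8 5 3 4 7 5
3<5: swap(1,1), lo=2 mid=2 ⇒ 3 3 5 3 3 5 8 5 3 4 7 5
5=5: mid=3
3<5: swap(2,3), lo=3 mid=4 ⇒ 3 3 3 5 3 5 8 5 3 4 7 5
3<5: swap(3,4), lo=4 mid=5 ⇒ 3 3 3 3 5 5 8 5 3 4 7 5
5=5: mid=6
8>5: swap(6,11), hi=10 ⇒ 3 3 3 3 5 5 5 5 3 4 7 8
5=5: mid=7
5=5: mid=8
3<5: swap(4,8), lo=5 mid=9 ⇒ 3 3 3 3 3 5 5 5 5 4 7 8
4<5: swap(5,9), lo=6 mid=10 ⇒ 3 3 3 3 3 4 5 5 5 5 7 8
7>5: swap(10,10), hi=9 ⇒ 3 3 3 3 3 4 5 5 5 5 7 8
done. lo=6 hi=9; data=3 3 3 3 3 4 5 5 5 5 7 8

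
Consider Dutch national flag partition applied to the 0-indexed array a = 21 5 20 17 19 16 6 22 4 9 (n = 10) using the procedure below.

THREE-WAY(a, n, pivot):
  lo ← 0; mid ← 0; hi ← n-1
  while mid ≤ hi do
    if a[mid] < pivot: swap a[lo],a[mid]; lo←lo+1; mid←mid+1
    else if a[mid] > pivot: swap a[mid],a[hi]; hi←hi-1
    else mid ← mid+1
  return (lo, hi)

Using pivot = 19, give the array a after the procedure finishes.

pivot = 19; lo=0, mid=0, hi=9
a[mid]=21>19: swap a[0],a[9]; hi=8 → 9 5 20 17 19 16 6 22 4 21
a[mid]=9<19: swap a[0],a[0]; lo=1,mid=1 → 9 5 20 17 19 16 6 22 4 21
a[mid]=5<19: swap a[1],a[1]; lo=2,mid=2 → 9 5 20 17 19 16 6 22 4 21
a[mid]=20>19: swap a[2],a[8]; hi=7 → 9 5 4 17 19 16 6 22 20 21
a[mid]=4<19: swap a[2],a[2]; lo=3,mid=3 → 9 5 4 17 19 16 6 22 20 21
a[mid]=17<19: swap a[3],a[3]; lo=4,mid=4 → 9 5 4 17 19 16 6 22 20 21
a[mid]=19=19: mid=5
a[mid]=16<19: swap a[4],a[5]; lo=5,mid=6 → 9 5 4 17 16 19 6 22 20 21
a[mid]=6<19: swap a[5],a[6]; lo=6,mid=7 → 9 5 4 17 16 6 19 22 20 21
a[mid]=22>19: swap a[7],a[7]; hi=6 → 9 5 4 17 16 6 19 22 20 21
end: lo=6, hi=6; a = 9 5 4 17 16 6 19 22 20 21

9 5 4 17 16 6 19 22 20 21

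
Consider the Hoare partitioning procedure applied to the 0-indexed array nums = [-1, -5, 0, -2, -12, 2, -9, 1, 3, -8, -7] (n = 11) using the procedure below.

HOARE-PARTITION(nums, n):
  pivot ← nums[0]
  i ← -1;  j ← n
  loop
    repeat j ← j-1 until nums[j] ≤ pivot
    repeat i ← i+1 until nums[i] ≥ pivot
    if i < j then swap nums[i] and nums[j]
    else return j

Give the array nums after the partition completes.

pivot=-1
j stops at 10 (-7), i stops at 0 (-1); swap ⇒ [-7, -5, 0, -2, -12, 2, -9, 1, 3, -8, -1]
j stops at 9 (-8), i stops at 2 (0); swap ⇒ [-7, -5, -8, -2, -12, 2, -9, 1, 3, 0, -1]
j stops at 6 (-9), i stops at 5 (2); swap ⇒ [-7, -5, -8, -2, -12, -9, 2, 1, 3, 0, -1]
j stops at 5, i stops at 6; i≥j ⇒ return 5. nums=[-7, -5, -8, -2, -12, -9, 2, 1, 3, 0, -1]

[-7, -5, -8, -2, -12, -9, 2, 1, 3, 0, -1]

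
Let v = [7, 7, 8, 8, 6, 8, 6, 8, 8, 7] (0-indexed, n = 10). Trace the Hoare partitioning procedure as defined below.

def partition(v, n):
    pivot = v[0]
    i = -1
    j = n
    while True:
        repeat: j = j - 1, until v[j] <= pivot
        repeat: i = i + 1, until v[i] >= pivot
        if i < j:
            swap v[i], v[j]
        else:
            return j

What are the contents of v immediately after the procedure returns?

[7, 6, 6, 8, 8, 8, 7, 8, 8, 7]

pivot = v[0] = 7; i = -1, j = 10
j→9 (v[9]=7≤7), i→0 (v[0]=7≥7); i<j, swap → [7, 7, 8, 8, 6, 8, 6, 8, 8, 7]
j→6 (v[6]=6≤7), i→1 (v[1]=7≥7); i<j, swap → [7, 6, 8, 8, 6, 8, 7, 8, 8, 7]
j→4 (v[4]=6≤7), i→2 (v[2]=8≥7); i<j, swap → [7, 6, 6, 8, 8, 8, 7, 8, 8, 7]
j→2, i→3; i≥j, return j=2. v = [7, 6, 6, 8, 8, 8, 7, 8, 8, 7]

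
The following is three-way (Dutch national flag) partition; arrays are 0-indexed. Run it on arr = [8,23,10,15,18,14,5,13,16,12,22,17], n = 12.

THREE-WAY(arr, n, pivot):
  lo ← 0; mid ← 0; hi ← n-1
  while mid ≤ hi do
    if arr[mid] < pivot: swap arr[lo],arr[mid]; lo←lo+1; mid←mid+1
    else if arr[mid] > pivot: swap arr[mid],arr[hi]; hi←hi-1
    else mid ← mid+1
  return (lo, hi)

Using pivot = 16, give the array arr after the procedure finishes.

pivot = 16; lo=0, mid=0, hi=11
arr[mid]=8<16: swap arr[0],arr[0]; lo=1,mid=1 → [8,23,10,15,18,14,5,13,16,12,22,17]
arr[mid]=23>16: swap arr[1],arr[11]; hi=10 → [8,17,10,15,18,14,5,13,16,12,22,23]
arr[mid]=17>16: swap arr[1],arr[10]; hi=9 → [8,22,10,15,18,14,5,13,16,12,17,23]
arr[mid]=22>16: swap arr[1],arr[9]; hi=8 → [8,12,10,15,18,14,5,13,16,22,17,23]
arr[mid]=12<16: swap arr[1],arr[1]; lo=2,mid=2 → [8,12,10,15,18,14,5,13,16,22,17,23]
arr[mid]=10<16: swap arr[2],arr[2]; lo=3,mid=3 → [8,12,10,15,18,14,5,13,16,22,17,23]
arr[mid]=15<16: swap arr[3],arr[3]; lo=4,mid=4 → [8,12,10,15,18,14,5,13,16,22,17,23]
arr[mid]=18>16: swap arr[4],arr[8]; hi=7 → [8,12,10,15,16,14,5,13,18,22,17,23]
arr[mid]=16=16: mid=5
arr[mid]=14<16: swap arr[4],arr[5]; lo=5,mid=6 → [8,12,10,15,14,16,5,13,18,22,17,23]
arr[mid]=5<16: swap arr[5],arr[6]; lo=6,mid=7 → [8,12,10,15,14,5,16,13,18,22,17,23]
arr[mid]=13<16: swap arr[6],arr[7]; lo=7,mid=8 → [8,12,10,15,14,5,13,16,18,22,17,23]
end: lo=7, hi=7; arr = [8,12,10,15,14,5,13,16,18,22,17,23]

[8,12,10,15,14,5,13,16,18,22,17,23]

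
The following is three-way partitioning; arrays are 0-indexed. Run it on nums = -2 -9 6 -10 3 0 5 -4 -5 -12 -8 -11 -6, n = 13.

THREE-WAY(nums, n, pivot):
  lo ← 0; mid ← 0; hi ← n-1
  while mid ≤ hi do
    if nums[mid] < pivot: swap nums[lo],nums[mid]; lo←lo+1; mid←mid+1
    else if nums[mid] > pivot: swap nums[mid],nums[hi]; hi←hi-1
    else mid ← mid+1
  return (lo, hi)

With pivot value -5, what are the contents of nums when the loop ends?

lo=0 mid=0 hi=12
-2>-5: swap(0,12), hi=11 ⇒ -6 -9 6 -10 3 0 5 -4 -5 -12 -8 -11 -2
-6<-5: swap(0,0), lo=1 mid=1 ⇒ -6 -9 6 -10 3 0 5 -4 -5 -12 -8 -11 -2
-9<-5: swap(1,1), lo=2 mid=2 ⇒ -6 -9 6 -10 3 0 5 -4 -5 -12 -8 -11 -2
6>-5: swap(2,11), hi=10 ⇒ -6 -9 -11 -10 3 0 5 -4 -5 -12 -8 6 -2
-11<-5: swap(2,2), lo=3 mid=3 ⇒ -6 -9 -11 -10 3 0 5 -4 -5 -12 -8 6 -2
-10<-5: swap(3,3), lo=4 mid=4 ⇒ -6 -9 -11 -10 3 0 5 -4 -5 -12 -8 6 -2
3>-5: swap(4,10), hi=9 ⇒ -6 -9 -11 -10 -8 0 5 -4 -5 -12 3 6 -2
-8<-5: swap(4,4), lo=5 mid=5 ⇒ -6 -9 -11 -10 -8 0 5 -4 -5 -12 3 6 -2
0>-5: swap(5,9), hi=8 ⇒ -6 -9 -11 -10 -8 -12 5 -4 -5 0 3 6 -2
-12<-5: swap(5,5), lo=6 mid=6 ⇒ -6 -9 -11 -10 -8 -12 5 -4 -5 0 3 6 -2
5>-5: swap(6,8), hi=7 ⇒ -6 -9 -11 -10 -8 -12 -5 -4 5 0 3 6 -2
-5=-5: mid=7
-4>-5: swap(7,7), hi=6 ⇒ -6 -9 -11 -10 -8 -12 -5 -4 5 0 3 6 -2
done. lo=6 hi=6; nums=-6 -9 -11 -10 -8 -12 -5 -4 5 0 3 6 -2

-6 -9 -11 -10 -8 -12 -5 -4 5 0 3 6 -2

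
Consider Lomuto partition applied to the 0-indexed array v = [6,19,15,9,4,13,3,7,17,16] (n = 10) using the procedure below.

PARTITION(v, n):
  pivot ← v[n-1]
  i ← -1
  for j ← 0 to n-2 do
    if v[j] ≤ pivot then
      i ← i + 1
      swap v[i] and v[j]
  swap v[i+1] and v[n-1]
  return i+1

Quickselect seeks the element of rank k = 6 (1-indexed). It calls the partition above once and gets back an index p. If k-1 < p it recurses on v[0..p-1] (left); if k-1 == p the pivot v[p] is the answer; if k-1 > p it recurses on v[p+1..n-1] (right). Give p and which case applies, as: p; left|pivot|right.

pivot=16, i=-1
j=0: 6≤16, i=0, swap(0,0) ⇒ [6,19,15,9,4,13,3,7,17,16]
j=1: 19>16, skip
j=2: 15≤16, i=1, swap(1,2) ⇒ [6,15,19,9,4,13,3,7,17,16]
j=3: 9≤16, i=2, swap(2,3) ⇒ [6,15,9,19,4,13,3,7,17,16]
j=4: 4≤16, i=3, swap(3,4) ⇒ [6,15,9,4,19,13,3,7,17,16]
j=5: 13≤16, i=4, swap(4,5) ⇒ [6,15,9,4,13,19,3,7,17,16]
j=6: 3≤16, i=5, swap(5,6) ⇒ [6,15,9,4,13,3,19,7,17,16]
j=7: 7≤16, i=6, swap(6,7) ⇒ [6,15,9,4,13,3,7,19,17,16]
j=8: 17>16, skip
swap(7,9) ⇒ [6,15,9,4,13,3,7,16,17,19]; return 7
p = 7; k-1 = 5 < 7 ⇒ left

7; left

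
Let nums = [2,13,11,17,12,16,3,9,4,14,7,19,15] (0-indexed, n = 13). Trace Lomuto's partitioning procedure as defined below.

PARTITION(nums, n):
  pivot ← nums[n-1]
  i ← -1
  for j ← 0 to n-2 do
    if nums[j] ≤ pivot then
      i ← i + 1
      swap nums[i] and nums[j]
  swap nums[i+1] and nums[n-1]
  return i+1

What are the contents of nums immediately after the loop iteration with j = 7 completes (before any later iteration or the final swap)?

[2,13,11,12,3,9,17,16,4,14,7,19,15]

pivot = nums[12] = 15; i = -1
j=0: nums[0]=2 ≤ 15 → i=0, swap nums[0],nums[0] (no change) → [2,13,11,17,12,16,3,9,4,14,7,19,15]
j=1: nums[1]=13 ≤ 15 → i=1, swap nums[1],nums[1] (no change) → [2,13,11,17,12,16,3,9,4,14,7,19,15]
j=2: nums[2]=11 ≤ 15 → i=2, swap nums[2],nums[2] (no change) → [2,13,11,17,12,16,3,9,4,14,7,19,15]
j=3: nums[3]=17 > 15 → no swap
j=4: nums[4]=12 ≤ 15 → i=3, swap nums[3],nums[4] → [2,13,11,12,17,16,3,9,4,14,7,19,15]
j=5: nums[5]=16 > 15 → no swap
j=6: nums[6]=3 ≤ 15 → i=4, swap nums[4],nums[6] → [2,13,11,12,3,16,17,9,4,14,7,19,15]
j=7: nums[7]=9 ≤ 15 → i=5, swap nums[5],nums[7] → [2,13,11,12,3,9,17,16,4,14,7,19,15]
(after j=7) nums = [2,13,11,12,3,9,17,16,4,14,7,19,15]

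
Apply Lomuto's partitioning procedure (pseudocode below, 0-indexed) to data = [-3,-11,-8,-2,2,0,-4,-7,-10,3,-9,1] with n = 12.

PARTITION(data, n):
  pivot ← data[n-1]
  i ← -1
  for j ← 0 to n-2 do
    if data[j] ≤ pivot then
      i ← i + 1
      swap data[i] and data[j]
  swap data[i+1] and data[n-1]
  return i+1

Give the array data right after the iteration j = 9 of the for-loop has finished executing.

[-3,-11,-8,-2,0,-4,-7,-10,2,3,-9,1]

pivot=1, i=-1
j=0: -3≤1, i=0, swap(0,0) ⇒ [-3,-11,-8,-2,2,0,-4,-7,-10,3,-9,1]
j=1: -11≤1, i=1, swap(1,1) ⇒ [-3,-11,-8,-2,2,0,-4,-7,-10,3,-9,1]
j=2: -8≤1, i=2, swap(2,2) ⇒ [-3,-11,-8,-2,2,0,-4,-7,-10,3,-9,1]
j=3: -2≤1, i=3, swap(3,3) ⇒ [-3,-11,-8,-2,2,0,-4,-7,-10,3,-9,1]
j=4: 2>1, skip
j=5: 0≤1, i=4, swap(4,5) ⇒ [-3,-11,-8,-2,0,2,-4,-7,-10,3,-9,1]
j=6: -4≤1, i=5, swap(5,6) ⇒ [-3,-11,-8,-2,0,-4,2,-7,-10,3,-9,1]
j=7: -7≤1, i=6, swap(6,7) ⇒ [-3,-11,-8,-2,0,-4,-7,2,-10,3,-9,1]
j=8: -10≤1, i=7, swap(7,8) ⇒ [-3,-11,-8,-2,0,-4,-7,-10,2,3,-9,1]
j=9: 3>1, skip
(after j=9) data = [-3,-11,-8,-2,0,-4,-7,-10,2,3,-9,1]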